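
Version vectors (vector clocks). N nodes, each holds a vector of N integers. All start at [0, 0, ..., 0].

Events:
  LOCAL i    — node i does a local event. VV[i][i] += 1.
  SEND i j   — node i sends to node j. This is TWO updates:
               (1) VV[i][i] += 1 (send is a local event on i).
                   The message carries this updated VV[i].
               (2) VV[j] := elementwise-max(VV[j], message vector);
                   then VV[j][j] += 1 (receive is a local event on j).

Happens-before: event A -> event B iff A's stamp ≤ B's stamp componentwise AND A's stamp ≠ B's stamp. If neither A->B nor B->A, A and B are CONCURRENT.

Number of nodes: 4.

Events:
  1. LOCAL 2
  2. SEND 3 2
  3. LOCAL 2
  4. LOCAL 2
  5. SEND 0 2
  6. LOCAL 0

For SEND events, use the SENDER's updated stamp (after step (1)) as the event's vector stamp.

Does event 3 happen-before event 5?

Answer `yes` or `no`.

Initial: VV[0]=[0, 0, 0, 0]
Initial: VV[1]=[0, 0, 0, 0]
Initial: VV[2]=[0, 0, 0, 0]
Initial: VV[3]=[0, 0, 0, 0]
Event 1: LOCAL 2: VV[2][2]++ -> VV[2]=[0, 0, 1, 0]
Event 2: SEND 3->2: VV[3][3]++ -> VV[3]=[0, 0, 0, 1], msg_vec=[0, 0, 0, 1]; VV[2]=max(VV[2],msg_vec) then VV[2][2]++ -> VV[2]=[0, 0, 2, 1]
Event 3: LOCAL 2: VV[2][2]++ -> VV[2]=[0, 0, 3, 1]
Event 4: LOCAL 2: VV[2][2]++ -> VV[2]=[0, 0, 4, 1]
Event 5: SEND 0->2: VV[0][0]++ -> VV[0]=[1, 0, 0, 0], msg_vec=[1, 0, 0, 0]; VV[2]=max(VV[2],msg_vec) then VV[2][2]++ -> VV[2]=[1, 0, 5, 1]
Event 6: LOCAL 0: VV[0][0]++ -> VV[0]=[2, 0, 0, 0]
Event 3 stamp: [0, 0, 3, 1]
Event 5 stamp: [1, 0, 0, 0]
[0, 0, 3, 1] <= [1, 0, 0, 0]? False. Equal? False. Happens-before: False

Answer: no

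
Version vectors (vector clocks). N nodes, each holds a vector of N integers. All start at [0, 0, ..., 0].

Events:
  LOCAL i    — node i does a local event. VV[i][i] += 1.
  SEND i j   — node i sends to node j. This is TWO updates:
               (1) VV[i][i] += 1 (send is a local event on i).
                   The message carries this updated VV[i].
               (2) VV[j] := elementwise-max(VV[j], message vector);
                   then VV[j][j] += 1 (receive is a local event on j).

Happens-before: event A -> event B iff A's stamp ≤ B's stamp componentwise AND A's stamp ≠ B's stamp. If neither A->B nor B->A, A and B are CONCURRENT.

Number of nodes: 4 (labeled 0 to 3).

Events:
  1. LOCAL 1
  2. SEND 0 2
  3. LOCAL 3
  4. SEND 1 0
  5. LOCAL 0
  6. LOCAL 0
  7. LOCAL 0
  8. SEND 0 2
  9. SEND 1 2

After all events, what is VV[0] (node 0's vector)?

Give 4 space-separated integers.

Answer: 6 2 0 0

Derivation:
Initial: VV[0]=[0, 0, 0, 0]
Initial: VV[1]=[0, 0, 0, 0]
Initial: VV[2]=[0, 0, 0, 0]
Initial: VV[3]=[0, 0, 0, 0]
Event 1: LOCAL 1: VV[1][1]++ -> VV[1]=[0, 1, 0, 0]
Event 2: SEND 0->2: VV[0][0]++ -> VV[0]=[1, 0, 0, 0], msg_vec=[1, 0, 0, 0]; VV[2]=max(VV[2],msg_vec) then VV[2][2]++ -> VV[2]=[1, 0, 1, 0]
Event 3: LOCAL 3: VV[3][3]++ -> VV[3]=[0, 0, 0, 1]
Event 4: SEND 1->0: VV[1][1]++ -> VV[1]=[0, 2, 0, 0], msg_vec=[0, 2, 0, 0]; VV[0]=max(VV[0],msg_vec) then VV[0][0]++ -> VV[0]=[2, 2, 0, 0]
Event 5: LOCAL 0: VV[0][0]++ -> VV[0]=[3, 2, 0, 0]
Event 6: LOCAL 0: VV[0][0]++ -> VV[0]=[4, 2, 0, 0]
Event 7: LOCAL 0: VV[0][0]++ -> VV[0]=[5, 2, 0, 0]
Event 8: SEND 0->2: VV[0][0]++ -> VV[0]=[6, 2, 0, 0], msg_vec=[6, 2, 0, 0]; VV[2]=max(VV[2],msg_vec) then VV[2][2]++ -> VV[2]=[6, 2, 2, 0]
Event 9: SEND 1->2: VV[1][1]++ -> VV[1]=[0, 3, 0, 0], msg_vec=[0, 3, 0, 0]; VV[2]=max(VV[2],msg_vec) then VV[2][2]++ -> VV[2]=[6, 3, 3, 0]
Final vectors: VV[0]=[6, 2, 0, 0]; VV[1]=[0, 3, 0, 0]; VV[2]=[6, 3, 3, 0]; VV[3]=[0, 0, 0, 1]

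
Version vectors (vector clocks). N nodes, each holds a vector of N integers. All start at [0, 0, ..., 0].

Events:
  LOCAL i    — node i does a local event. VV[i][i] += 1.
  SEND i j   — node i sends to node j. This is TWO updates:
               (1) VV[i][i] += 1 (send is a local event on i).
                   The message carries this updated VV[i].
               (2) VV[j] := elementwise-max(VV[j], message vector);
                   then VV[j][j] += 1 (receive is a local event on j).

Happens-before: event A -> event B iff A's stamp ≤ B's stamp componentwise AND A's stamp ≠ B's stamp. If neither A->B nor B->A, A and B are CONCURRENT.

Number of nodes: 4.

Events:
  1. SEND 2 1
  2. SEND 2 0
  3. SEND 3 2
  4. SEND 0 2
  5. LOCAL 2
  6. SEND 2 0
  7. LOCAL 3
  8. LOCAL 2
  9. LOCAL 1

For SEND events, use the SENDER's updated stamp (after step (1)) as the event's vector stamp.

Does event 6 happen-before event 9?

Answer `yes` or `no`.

Initial: VV[0]=[0, 0, 0, 0]
Initial: VV[1]=[0, 0, 0, 0]
Initial: VV[2]=[0, 0, 0, 0]
Initial: VV[3]=[0, 0, 0, 0]
Event 1: SEND 2->1: VV[2][2]++ -> VV[2]=[0, 0, 1, 0], msg_vec=[0, 0, 1, 0]; VV[1]=max(VV[1],msg_vec) then VV[1][1]++ -> VV[1]=[0, 1, 1, 0]
Event 2: SEND 2->0: VV[2][2]++ -> VV[2]=[0, 0, 2, 0], msg_vec=[0, 0, 2, 0]; VV[0]=max(VV[0],msg_vec) then VV[0][0]++ -> VV[0]=[1, 0, 2, 0]
Event 3: SEND 3->2: VV[3][3]++ -> VV[3]=[0, 0, 0, 1], msg_vec=[0, 0, 0, 1]; VV[2]=max(VV[2],msg_vec) then VV[2][2]++ -> VV[2]=[0, 0, 3, 1]
Event 4: SEND 0->2: VV[0][0]++ -> VV[0]=[2, 0, 2, 0], msg_vec=[2, 0, 2, 0]; VV[2]=max(VV[2],msg_vec) then VV[2][2]++ -> VV[2]=[2, 0, 4, 1]
Event 5: LOCAL 2: VV[2][2]++ -> VV[2]=[2, 0, 5, 1]
Event 6: SEND 2->0: VV[2][2]++ -> VV[2]=[2, 0, 6, 1], msg_vec=[2, 0, 6, 1]; VV[0]=max(VV[0],msg_vec) then VV[0][0]++ -> VV[0]=[3, 0, 6, 1]
Event 7: LOCAL 3: VV[3][3]++ -> VV[3]=[0, 0, 0, 2]
Event 8: LOCAL 2: VV[2][2]++ -> VV[2]=[2, 0, 7, 1]
Event 9: LOCAL 1: VV[1][1]++ -> VV[1]=[0, 2, 1, 0]
Event 6 stamp: [2, 0, 6, 1]
Event 9 stamp: [0, 2, 1, 0]
[2, 0, 6, 1] <= [0, 2, 1, 0]? False. Equal? False. Happens-before: False

Answer: no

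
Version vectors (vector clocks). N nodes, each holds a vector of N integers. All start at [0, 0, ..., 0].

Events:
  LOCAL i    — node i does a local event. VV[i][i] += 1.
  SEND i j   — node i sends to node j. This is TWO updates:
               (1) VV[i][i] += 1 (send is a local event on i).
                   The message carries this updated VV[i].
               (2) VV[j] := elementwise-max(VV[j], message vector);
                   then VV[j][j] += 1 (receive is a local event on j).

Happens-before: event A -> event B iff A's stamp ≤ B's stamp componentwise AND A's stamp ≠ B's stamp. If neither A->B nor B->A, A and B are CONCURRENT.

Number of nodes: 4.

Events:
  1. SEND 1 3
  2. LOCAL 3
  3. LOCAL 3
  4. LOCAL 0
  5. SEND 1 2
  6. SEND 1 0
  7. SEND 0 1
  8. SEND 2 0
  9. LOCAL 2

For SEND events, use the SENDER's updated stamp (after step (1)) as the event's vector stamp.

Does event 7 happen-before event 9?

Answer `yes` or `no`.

Answer: no

Derivation:
Initial: VV[0]=[0, 0, 0, 0]
Initial: VV[1]=[0, 0, 0, 0]
Initial: VV[2]=[0, 0, 0, 0]
Initial: VV[3]=[0, 0, 0, 0]
Event 1: SEND 1->3: VV[1][1]++ -> VV[1]=[0, 1, 0, 0], msg_vec=[0, 1, 0, 0]; VV[3]=max(VV[3],msg_vec) then VV[3][3]++ -> VV[3]=[0, 1, 0, 1]
Event 2: LOCAL 3: VV[3][3]++ -> VV[3]=[0, 1, 0, 2]
Event 3: LOCAL 3: VV[3][3]++ -> VV[3]=[0, 1, 0, 3]
Event 4: LOCAL 0: VV[0][0]++ -> VV[0]=[1, 0, 0, 0]
Event 5: SEND 1->2: VV[1][1]++ -> VV[1]=[0, 2, 0, 0], msg_vec=[0, 2, 0, 0]; VV[2]=max(VV[2],msg_vec) then VV[2][2]++ -> VV[2]=[0, 2, 1, 0]
Event 6: SEND 1->0: VV[1][1]++ -> VV[1]=[0, 3, 0, 0], msg_vec=[0, 3, 0, 0]; VV[0]=max(VV[0],msg_vec) then VV[0][0]++ -> VV[0]=[2, 3, 0, 0]
Event 7: SEND 0->1: VV[0][0]++ -> VV[0]=[3, 3, 0, 0], msg_vec=[3, 3, 0, 0]; VV[1]=max(VV[1],msg_vec) then VV[1][1]++ -> VV[1]=[3, 4, 0, 0]
Event 8: SEND 2->0: VV[2][2]++ -> VV[2]=[0, 2, 2, 0], msg_vec=[0, 2, 2, 0]; VV[0]=max(VV[0],msg_vec) then VV[0][0]++ -> VV[0]=[4, 3, 2, 0]
Event 9: LOCAL 2: VV[2][2]++ -> VV[2]=[0, 2, 3, 0]
Event 7 stamp: [3, 3, 0, 0]
Event 9 stamp: [0, 2, 3, 0]
[3, 3, 0, 0] <= [0, 2, 3, 0]? False. Equal? False. Happens-before: False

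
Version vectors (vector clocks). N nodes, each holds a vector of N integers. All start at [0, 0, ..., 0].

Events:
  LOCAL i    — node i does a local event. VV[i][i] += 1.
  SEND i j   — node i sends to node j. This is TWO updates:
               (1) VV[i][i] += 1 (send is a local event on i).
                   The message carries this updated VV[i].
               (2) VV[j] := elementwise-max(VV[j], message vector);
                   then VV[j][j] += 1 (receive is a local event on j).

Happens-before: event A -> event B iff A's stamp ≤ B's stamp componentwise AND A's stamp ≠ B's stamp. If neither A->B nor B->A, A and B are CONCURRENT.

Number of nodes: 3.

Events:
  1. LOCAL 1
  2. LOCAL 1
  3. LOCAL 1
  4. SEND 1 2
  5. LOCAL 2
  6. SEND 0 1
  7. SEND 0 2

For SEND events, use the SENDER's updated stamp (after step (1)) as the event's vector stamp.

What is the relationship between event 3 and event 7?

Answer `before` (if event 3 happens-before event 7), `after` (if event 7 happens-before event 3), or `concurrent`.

Answer: concurrent

Derivation:
Initial: VV[0]=[0, 0, 0]
Initial: VV[1]=[0, 0, 0]
Initial: VV[2]=[0, 0, 0]
Event 1: LOCAL 1: VV[1][1]++ -> VV[1]=[0, 1, 0]
Event 2: LOCAL 1: VV[1][1]++ -> VV[1]=[0, 2, 0]
Event 3: LOCAL 1: VV[1][1]++ -> VV[1]=[0, 3, 0]
Event 4: SEND 1->2: VV[1][1]++ -> VV[1]=[0, 4, 0], msg_vec=[0, 4, 0]; VV[2]=max(VV[2],msg_vec) then VV[2][2]++ -> VV[2]=[0, 4, 1]
Event 5: LOCAL 2: VV[2][2]++ -> VV[2]=[0, 4, 2]
Event 6: SEND 0->1: VV[0][0]++ -> VV[0]=[1, 0, 0], msg_vec=[1, 0, 0]; VV[1]=max(VV[1],msg_vec) then VV[1][1]++ -> VV[1]=[1, 5, 0]
Event 7: SEND 0->2: VV[0][0]++ -> VV[0]=[2, 0, 0], msg_vec=[2, 0, 0]; VV[2]=max(VV[2],msg_vec) then VV[2][2]++ -> VV[2]=[2, 4, 3]
Event 3 stamp: [0, 3, 0]
Event 7 stamp: [2, 0, 0]
[0, 3, 0] <= [2, 0, 0]? False
[2, 0, 0] <= [0, 3, 0]? False
Relation: concurrent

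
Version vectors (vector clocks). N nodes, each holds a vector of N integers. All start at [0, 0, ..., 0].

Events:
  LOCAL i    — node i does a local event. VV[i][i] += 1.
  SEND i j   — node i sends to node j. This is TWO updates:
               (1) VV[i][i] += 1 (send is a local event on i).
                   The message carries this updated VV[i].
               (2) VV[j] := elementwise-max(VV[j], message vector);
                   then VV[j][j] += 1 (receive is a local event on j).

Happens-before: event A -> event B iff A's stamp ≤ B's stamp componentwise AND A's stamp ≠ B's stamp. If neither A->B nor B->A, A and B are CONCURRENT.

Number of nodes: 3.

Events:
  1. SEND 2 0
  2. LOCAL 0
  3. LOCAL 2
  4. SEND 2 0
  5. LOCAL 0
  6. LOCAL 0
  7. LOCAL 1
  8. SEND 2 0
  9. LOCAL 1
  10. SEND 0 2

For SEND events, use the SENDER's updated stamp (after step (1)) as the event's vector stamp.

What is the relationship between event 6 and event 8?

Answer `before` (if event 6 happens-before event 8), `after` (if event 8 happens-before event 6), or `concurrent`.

Initial: VV[0]=[0, 0, 0]
Initial: VV[1]=[0, 0, 0]
Initial: VV[2]=[0, 0, 0]
Event 1: SEND 2->0: VV[2][2]++ -> VV[2]=[0, 0, 1], msg_vec=[0, 0, 1]; VV[0]=max(VV[0],msg_vec) then VV[0][0]++ -> VV[0]=[1, 0, 1]
Event 2: LOCAL 0: VV[0][0]++ -> VV[0]=[2, 0, 1]
Event 3: LOCAL 2: VV[2][2]++ -> VV[2]=[0, 0, 2]
Event 4: SEND 2->0: VV[2][2]++ -> VV[2]=[0, 0, 3], msg_vec=[0, 0, 3]; VV[0]=max(VV[0],msg_vec) then VV[0][0]++ -> VV[0]=[3, 0, 3]
Event 5: LOCAL 0: VV[0][0]++ -> VV[0]=[4, 0, 3]
Event 6: LOCAL 0: VV[0][0]++ -> VV[0]=[5, 0, 3]
Event 7: LOCAL 1: VV[1][1]++ -> VV[1]=[0, 1, 0]
Event 8: SEND 2->0: VV[2][2]++ -> VV[2]=[0, 0, 4], msg_vec=[0, 0, 4]; VV[0]=max(VV[0],msg_vec) then VV[0][0]++ -> VV[0]=[6, 0, 4]
Event 9: LOCAL 1: VV[1][1]++ -> VV[1]=[0, 2, 0]
Event 10: SEND 0->2: VV[0][0]++ -> VV[0]=[7, 0, 4], msg_vec=[7, 0, 4]; VV[2]=max(VV[2],msg_vec) then VV[2][2]++ -> VV[2]=[7, 0, 5]
Event 6 stamp: [5, 0, 3]
Event 8 stamp: [0, 0, 4]
[5, 0, 3] <= [0, 0, 4]? False
[0, 0, 4] <= [5, 0, 3]? False
Relation: concurrent

Answer: concurrent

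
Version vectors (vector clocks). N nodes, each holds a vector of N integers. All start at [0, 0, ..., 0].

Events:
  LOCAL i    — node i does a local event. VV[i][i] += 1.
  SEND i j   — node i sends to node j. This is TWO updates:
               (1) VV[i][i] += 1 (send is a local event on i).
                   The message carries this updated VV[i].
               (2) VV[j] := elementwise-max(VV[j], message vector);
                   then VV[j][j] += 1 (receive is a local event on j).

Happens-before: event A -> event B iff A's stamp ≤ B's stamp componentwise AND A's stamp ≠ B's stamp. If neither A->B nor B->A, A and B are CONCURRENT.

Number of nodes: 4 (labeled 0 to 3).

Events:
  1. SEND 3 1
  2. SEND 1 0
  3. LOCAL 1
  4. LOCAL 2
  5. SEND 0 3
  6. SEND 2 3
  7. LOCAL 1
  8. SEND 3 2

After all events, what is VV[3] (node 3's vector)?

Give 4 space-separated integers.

Answer: 2 2 2 4

Derivation:
Initial: VV[0]=[0, 0, 0, 0]
Initial: VV[1]=[0, 0, 0, 0]
Initial: VV[2]=[0, 0, 0, 0]
Initial: VV[3]=[0, 0, 0, 0]
Event 1: SEND 3->1: VV[3][3]++ -> VV[3]=[0, 0, 0, 1], msg_vec=[0, 0, 0, 1]; VV[1]=max(VV[1],msg_vec) then VV[1][1]++ -> VV[1]=[0, 1, 0, 1]
Event 2: SEND 1->0: VV[1][1]++ -> VV[1]=[0, 2, 0, 1], msg_vec=[0, 2, 0, 1]; VV[0]=max(VV[0],msg_vec) then VV[0][0]++ -> VV[0]=[1, 2, 0, 1]
Event 3: LOCAL 1: VV[1][1]++ -> VV[1]=[0, 3, 0, 1]
Event 4: LOCAL 2: VV[2][2]++ -> VV[2]=[0, 0, 1, 0]
Event 5: SEND 0->3: VV[0][0]++ -> VV[0]=[2, 2, 0, 1], msg_vec=[2, 2, 0, 1]; VV[3]=max(VV[3],msg_vec) then VV[3][3]++ -> VV[3]=[2, 2, 0, 2]
Event 6: SEND 2->3: VV[2][2]++ -> VV[2]=[0, 0, 2, 0], msg_vec=[0, 0, 2, 0]; VV[3]=max(VV[3],msg_vec) then VV[3][3]++ -> VV[3]=[2, 2, 2, 3]
Event 7: LOCAL 1: VV[1][1]++ -> VV[1]=[0, 4, 0, 1]
Event 8: SEND 3->2: VV[3][3]++ -> VV[3]=[2, 2, 2, 4], msg_vec=[2, 2, 2, 4]; VV[2]=max(VV[2],msg_vec) then VV[2][2]++ -> VV[2]=[2, 2, 3, 4]
Final vectors: VV[0]=[2, 2, 0, 1]; VV[1]=[0, 4, 0, 1]; VV[2]=[2, 2, 3, 4]; VV[3]=[2, 2, 2, 4]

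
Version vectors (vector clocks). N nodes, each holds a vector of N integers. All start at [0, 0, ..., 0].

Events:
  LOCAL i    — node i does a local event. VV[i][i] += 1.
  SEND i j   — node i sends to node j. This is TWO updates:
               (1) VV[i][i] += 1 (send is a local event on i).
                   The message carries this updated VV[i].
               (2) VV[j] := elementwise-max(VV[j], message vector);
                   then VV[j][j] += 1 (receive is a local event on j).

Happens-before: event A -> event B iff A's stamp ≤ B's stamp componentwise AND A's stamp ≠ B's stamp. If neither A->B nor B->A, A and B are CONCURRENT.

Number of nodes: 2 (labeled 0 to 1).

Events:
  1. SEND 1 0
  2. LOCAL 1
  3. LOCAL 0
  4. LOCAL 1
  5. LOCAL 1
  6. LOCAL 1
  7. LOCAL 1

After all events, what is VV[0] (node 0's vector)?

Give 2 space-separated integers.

Answer: 2 1

Derivation:
Initial: VV[0]=[0, 0]
Initial: VV[1]=[0, 0]
Event 1: SEND 1->0: VV[1][1]++ -> VV[1]=[0, 1], msg_vec=[0, 1]; VV[0]=max(VV[0],msg_vec) then VV[0][0]++ -> VV[0]=[1, 1]
Event 2: LOCAL 1: VV[1][1]++ -> VV[1]=[0, 2]
Event 3: LOCAL 0: VV[0][0]++ -> VV[0]=[2, 1]
Event 4: LOCAL 1: VV[1][1]++ -> VV[1]=[0, 3]
Event 5: LOCAL 1: VV[1][1]++ -> VV[1]=[0, 4]
Event 6: LOCAL 1: VV[1][1]++ -> VV[1]=[0, 5]
Event 7: LOCAL 1: VV[1][1]++ -> VV[1]=[0, 6]
Final vectors: VV[0]=[2, 1]; VV[1]=[0, 6]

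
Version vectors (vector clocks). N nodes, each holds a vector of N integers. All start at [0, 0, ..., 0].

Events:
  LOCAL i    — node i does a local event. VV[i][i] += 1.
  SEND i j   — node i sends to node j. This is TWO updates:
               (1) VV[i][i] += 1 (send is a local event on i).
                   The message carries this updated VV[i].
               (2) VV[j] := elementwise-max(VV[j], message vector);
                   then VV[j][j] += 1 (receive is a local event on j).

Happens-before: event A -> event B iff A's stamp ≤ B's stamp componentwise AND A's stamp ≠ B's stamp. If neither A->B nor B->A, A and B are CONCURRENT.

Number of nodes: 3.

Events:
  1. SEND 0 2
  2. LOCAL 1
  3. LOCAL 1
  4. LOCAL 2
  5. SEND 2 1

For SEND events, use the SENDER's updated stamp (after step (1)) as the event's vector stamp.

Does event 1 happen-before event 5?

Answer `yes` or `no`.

Answer: yes

Derivation:
Initial: VV[0]=[0, 0, 0]
Initial: VV[1]=[0, 0, 0]
Initial: VV[2]=[0, 0, 0]
Event 1: SEND 0->2: VV[0][0]++ -> VV[0]=[1, 0, 0], msg_vec=[1, 0, 0]; VV[2]=max(VV[2],msg_vec) then VV[2][2]++ -> VV[2]=[1, 0, 1]
Event 2: LOCAL 1: VV[1][1]++ -> VV[1]=[0, 1, 0]
Event 3: LOCAL 1: VV[1][1]++ -> VV[1]=[0, 2, 0]
Event 4: LOCAL 2: VV[2][2]++ -> VV[2]=[1, 0, 2]
Event 5: SEND 2->1: VV[2][2]++ -> VV[2]=[1, 0, 3], msg_vec=[1, 0, 3]; VV[1]=max(VV[1],msg_vec) then VV[1][1]++ -> VV[1]=[1, 3, 3]
Event 1 stamp: [1, 0, 0]
Event 5 stamp: [1, 0, 3]
[1, 0, 0] <= [1, 0, 3]? True. Equal? False. Happens-before: True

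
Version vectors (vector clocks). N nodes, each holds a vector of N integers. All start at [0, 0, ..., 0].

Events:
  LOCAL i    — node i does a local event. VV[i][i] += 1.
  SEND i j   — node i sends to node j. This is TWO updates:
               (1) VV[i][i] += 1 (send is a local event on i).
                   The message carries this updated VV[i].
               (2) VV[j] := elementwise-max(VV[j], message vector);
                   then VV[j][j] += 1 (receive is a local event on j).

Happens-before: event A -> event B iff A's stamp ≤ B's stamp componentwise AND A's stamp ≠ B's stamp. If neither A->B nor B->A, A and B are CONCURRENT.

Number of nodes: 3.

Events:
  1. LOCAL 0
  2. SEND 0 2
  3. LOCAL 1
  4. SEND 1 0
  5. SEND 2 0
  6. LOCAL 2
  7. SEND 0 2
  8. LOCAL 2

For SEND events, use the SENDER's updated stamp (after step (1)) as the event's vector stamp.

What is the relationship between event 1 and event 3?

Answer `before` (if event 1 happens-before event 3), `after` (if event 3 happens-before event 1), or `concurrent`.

Answer: concurrent

Derivation:
Initial: VV[0]=[0, 0, 0]
Initial: VV[1]=[0, 0, 0]
Initial: VV[2]=[0, 0, 0]
Event 1: LOCAL 0: VV[0][0]++ -> VV[0]=[1, 0, 0]
Event 2: SEND 0->2: VV[0][0]++ -> VV[0]=[2, 0, 0], msg_vec=[2, 0, 0]; VV[2]=max(VV[2],msg_vec) then VV[2][2]++ -> VV[2]=[2, 0, 1]
Event 3: LOCAL 1: VV[1][1]++ -> VV[1]=[0, 1, 0]
Event 4: SEND 1->0: VV[1][1]++ -> VV[1]=[0, 2, 0], msg_vec=[0, 2, 0]; VV[0]=max(VV[0],msg_vec) then VV[0][0]++ -> VV[0]=[3, 2, 0]
Event 5: SEND 2->0: VV[2][2]++ -> VV[2]=[2, 0, 2], msg_vec=[2, 0, 2]; VV[0]=max(VV[0],msg_vec) then VV[0][0]++ -> VV[0]=[4, 2, 2]
Event 6: LOCAL 2: VV[2][2]++ -> VV[2]=[2, 0, 3]
Event 7: SEND 0->2: VV[0][0]++ -> VV[0]=[5, 2, 2], msg_vec=[5, 2, 2]; VV[2]=max(VV[2],msg_vec) then VV[2][2]++ -> VV[2]=[5, 2, 4]
Event 8: LOCAL 2: VV[2][2]++ -> VV[2]=[5, 2, 5]
Event 1 stamp: [1, 0, 0]
Event 3 stamp: [0, 1, 0]
[1, 0, 0] <= [0, 1, 0]? False
[0, 1, 0] <= [1, 0, 0]? False
Relation: concurrent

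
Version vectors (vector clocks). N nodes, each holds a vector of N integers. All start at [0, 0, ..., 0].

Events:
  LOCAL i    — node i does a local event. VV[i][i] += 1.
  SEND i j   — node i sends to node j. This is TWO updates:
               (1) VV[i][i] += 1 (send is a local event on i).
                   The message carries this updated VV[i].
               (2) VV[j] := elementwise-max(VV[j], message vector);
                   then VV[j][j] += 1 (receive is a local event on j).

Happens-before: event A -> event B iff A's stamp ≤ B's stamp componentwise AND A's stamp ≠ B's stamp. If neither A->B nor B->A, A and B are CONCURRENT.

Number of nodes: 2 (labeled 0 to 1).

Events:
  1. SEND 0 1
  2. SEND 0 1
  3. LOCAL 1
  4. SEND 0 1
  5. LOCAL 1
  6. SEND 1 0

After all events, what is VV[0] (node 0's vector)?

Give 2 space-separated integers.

Answer: 4 6

Derivation:
Initial: VV[0]=[0, 0]
Initial: VV[1]=[0, 0]
Event 1: SEND 0->1: VV[0][0]++ -> VV[0]=[1, 0], msg_vec=[1, 0]; VV[1]=max(VV[1],msg_vec) then VV[1][1]++ -> VV[1]=[1, 1]
Event 2: SEND 0->1: VV[0][0]++ -> VV[0]=[2, 0], msg_vec=[2, 0]; VV[1]=max(VV[1],msg_vec) then VV[1][1]++ -> VV[1]=[2, 2]
Event 3: LOCAL 1: VV[1][1]++ -> VV[1]=[2, 3]
Event 4: SEND 0->1: VV[0][0]++ -> VV[0]=[3, 0], msg_vec=[3, 0]; VV[1]=max(VV[1],msg_vec) then VV[1][1]++ -> VV[1]=[3, 4]
Event 5: LOCAL 1: VV[1][1]++ -> VV[1]=[3, 5]
Event 6: SEND 1->0: VV[1][1]++ -> VV[1]=[3, 6], msg_vec=[3, 6]; VV[0]=max(VV[0],msg_vec) then VV[0][0]++ -> VV[0]=[4, 6]
Final vectors: VV[0]=[4, 6]; VV[1]=[3, 6]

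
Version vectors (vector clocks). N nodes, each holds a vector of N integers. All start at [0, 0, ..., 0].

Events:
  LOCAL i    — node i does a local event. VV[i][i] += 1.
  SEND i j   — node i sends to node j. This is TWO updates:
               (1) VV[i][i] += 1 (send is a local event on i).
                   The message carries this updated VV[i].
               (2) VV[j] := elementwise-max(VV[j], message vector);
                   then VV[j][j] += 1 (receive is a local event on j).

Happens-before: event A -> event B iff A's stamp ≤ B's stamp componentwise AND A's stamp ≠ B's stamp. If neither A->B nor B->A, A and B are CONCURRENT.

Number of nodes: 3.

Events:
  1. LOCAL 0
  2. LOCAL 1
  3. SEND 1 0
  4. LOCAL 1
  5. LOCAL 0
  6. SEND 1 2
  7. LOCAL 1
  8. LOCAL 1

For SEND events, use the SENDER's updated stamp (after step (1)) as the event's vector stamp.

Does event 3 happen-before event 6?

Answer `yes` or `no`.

Initial: VV[0]=[0, 0, 0]
Initial: VV[1]=[0, 0, 0]
Initial: VV[2]=[0, 0, 0]
Event 1: LOCAL 0: VV[0][0]++ -> VV[0]=[1, 0, 0]
Event 2: LOCAL 1: VV[1][1]++ -> VV[1]=[0, 1, 0]
Event 3: SEND 1->0: VV[1][1]++ -> VV[1]=[0, 2, 0], msg_vec=[0, 2, 0]; VV[0]=max(VV[0],msg_vec) then VV[0][0]++ -> VV[0]=[2, 2, 0]
Event 4: LOCAL 1: VV[1][1]++ -> VV[1]=[0, 3, 0]
Event 5: LOCAL 0: VV[0][0]++ -> VV[0]=[3, 2, 0]
Event 6: SEND 1->2: VV[1][1]++ -> VV[1]=[0, 4, 0], msg_vec=[0, 4, 0]; VV[2]=max(VV[2],msg_vec) then VV[2][2]++ -> VV[2]=[0, 4, 1]
Event 7: LOCAL 1: VV[1][1]++ -> VV[1]=[0, 5, 0]
Event 8: LOCAL 1: VV[1][1]++ -> VV[1]=[0, 6, 0]
Event 3 stamp: [0, 2, 0]
Event 6 stamp: [0, 4, 0]
[0, 2, 0] <= [0, 4, 0]? True. Equal? False. Happens-before: True

Answer: yes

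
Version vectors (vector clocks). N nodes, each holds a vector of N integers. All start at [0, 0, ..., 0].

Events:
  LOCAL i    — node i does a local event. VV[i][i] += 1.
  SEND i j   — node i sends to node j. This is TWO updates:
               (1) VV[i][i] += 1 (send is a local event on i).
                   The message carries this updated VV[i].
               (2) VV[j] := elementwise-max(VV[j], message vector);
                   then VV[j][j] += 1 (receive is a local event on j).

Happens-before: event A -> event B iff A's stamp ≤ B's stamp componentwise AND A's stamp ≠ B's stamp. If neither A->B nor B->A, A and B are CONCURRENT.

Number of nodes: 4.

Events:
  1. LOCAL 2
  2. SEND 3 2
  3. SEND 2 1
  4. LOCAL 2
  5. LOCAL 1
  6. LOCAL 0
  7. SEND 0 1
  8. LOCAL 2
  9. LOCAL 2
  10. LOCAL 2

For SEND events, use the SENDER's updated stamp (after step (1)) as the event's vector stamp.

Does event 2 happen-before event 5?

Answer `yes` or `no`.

Initial: VV[0]=[0, 0, 0, 0]
Initial: VV[1]=[0, 0, 0, 0]
Initial: VV[2]=[0, 0, 0, 0]
Initial: VV[3]=[0, 0, 0, 0]
Event 1: LOCAL 2: VV[2][2]++ -> VV[2]=[0, 0, 1, 0]
Event 2: SEND 3->2: VV[3][3]++ -> VV[3]=[0, 0, 0, 1], msg_vec=[0, 0, 0, 1]; VV[2]=max(VV[2],msg_vec) then VV[2][2]++ -> VV[2]=[0, 0, 2, 1]
Event 3: SEND 2->1: VV[2][2]++ -> VV[2]=[0, 0, 3, 1], msg_vec=[0, 0, 3, 1]; VV[1]=max(VV[1],msg_vec) then VV[1][1]++ -> VV[1]=[0, 1, 3, 1]
Event 4: LOCAL 2: VV[2][2]++ -> VV[2]=[0, 0, 4, 1]
Event 5: LOCAL 1: VV[1][1]++ -> VV[1]=[0, 2, 3, 1]
Event 6: LOCAL 0: VV[0][0]++ -> VV[0]=[1, 0, 0, 0]
Event 7: SEND 0->1: VV[0][0]++ -> VV[0]=[2, 0, 0, 0], msg_vec=[2, 0, 0, 0]; VV[1]=max(VV[1],msg_vec) then VV[1][1]++ -> VV[1]=[2, 3, 3, 1]
Event 8: LOCAL 2: VV[2][2]++ -> VV[2]=[0, 0, 5, 1]
Event 9: LOCAL 2: VV[2][2]++ -> VV[2]=[0, 0, 6, 1]
Event 10: LOCAL 2: VV[2][2]++ -> VV[2]=[0, 0, 7, 1]
Event 2 stamp: [0, 0, 0, 1]
Event 5 stamp: [0, 2, 3, 1]
[0, 0, 0, 1] <= [0, 2, 3, 1]? True. Equal? False. Happens-before: True

Answer: yes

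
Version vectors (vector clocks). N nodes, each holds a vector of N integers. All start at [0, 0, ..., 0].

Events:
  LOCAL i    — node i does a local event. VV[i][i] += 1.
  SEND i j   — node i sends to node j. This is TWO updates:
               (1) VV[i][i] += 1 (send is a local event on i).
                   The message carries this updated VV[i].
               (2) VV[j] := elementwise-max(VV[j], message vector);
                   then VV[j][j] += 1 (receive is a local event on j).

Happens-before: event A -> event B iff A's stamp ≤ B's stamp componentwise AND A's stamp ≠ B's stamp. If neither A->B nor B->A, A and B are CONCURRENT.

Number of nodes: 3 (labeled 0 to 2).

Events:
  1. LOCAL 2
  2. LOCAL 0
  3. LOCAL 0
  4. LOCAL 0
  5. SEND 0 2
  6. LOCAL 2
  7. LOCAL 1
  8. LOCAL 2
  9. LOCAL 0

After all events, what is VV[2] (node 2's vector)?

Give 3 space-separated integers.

Answer: 4 0 4

Derivation:
Initial: VV[0]=[0, 0, 0]
Initial: VV[1]=[0, 0, 0]
Initial: VV[2]=[0, 0, 0]
Event 1: LOCAL 2: VV[2][2]++ -> VV[2]=[0, 0, 1]
Event 2: LOCAL 0: VV[0][0]++ -> VV[0]=[1, 0, 0]
Event 3: LOCAL 0: VV[0][0]++ -> VV[0]=[2, 0, 0]
Event 4: LOCAL 0: VV[0][0]++ -> VV[0]=[3, 0, 0]
Event 5: SEND 0->2: VV[0][0]++ -> VV[0]=[4, 0, 0], msg_vec=[4, 0, 0]; VV[2]=max(VV[2],msg_vec) then VV[2][2]++ -> VV[2]=[4, 0, 2]
Event 6: LOCAL 2: VV[2][2]++ -> VV[2]=[4, 0, 3]
Event 7: LOCAL 1: VV[1][1]++ -> VV[1]=[0, 1, 0]
Event 8: LOCAL 2: VV[2][2]++ -> VV[2]=[4, 0, 4]
Event 9: LOCAL 0: VV[0][0]++ -> VV[0]=[5, 0, 0]
Final vectors: VV[0]=[5, 0, 0]; VV[1]=[0, 1, 0]; VV[2]=[4, 0, 4]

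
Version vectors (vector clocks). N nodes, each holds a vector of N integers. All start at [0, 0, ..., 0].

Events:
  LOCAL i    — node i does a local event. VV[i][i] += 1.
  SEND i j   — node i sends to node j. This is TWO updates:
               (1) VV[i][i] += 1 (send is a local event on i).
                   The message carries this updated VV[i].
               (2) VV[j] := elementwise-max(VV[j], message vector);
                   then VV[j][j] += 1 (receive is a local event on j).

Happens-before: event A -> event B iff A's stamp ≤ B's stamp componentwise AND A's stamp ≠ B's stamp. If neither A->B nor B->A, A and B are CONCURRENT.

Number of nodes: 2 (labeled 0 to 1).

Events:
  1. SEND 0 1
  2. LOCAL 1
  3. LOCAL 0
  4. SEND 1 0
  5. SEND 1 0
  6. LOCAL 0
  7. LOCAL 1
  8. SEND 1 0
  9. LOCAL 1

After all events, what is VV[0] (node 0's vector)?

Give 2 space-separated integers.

Answer: 6 6

Derivation:
Initial: VV[0]=[0, 0]
Initial: VV[1]=[0, 0]
Event 1: SEND 0->1: VV[0][0]++ -> VV[0]=[1, 0], msg_vec=[1, 0]; VV[1]=max(VV[1],msg_vec) then VV[1][1]++ -> VV[1]=[1, 1]
Event 2: LOCAL 1: VV[1][1]++ -> VV[1]=[1, 2]
Event 3: LOCAL 0: VV[0][0]++ -> VV[0]=[2, 0]
Event 4: SEND 1->0: VV[1][1]++ -> VV[1]=[1, 3], msg_vec=[1, 3]; VV[0]=max(VV[0],msg_vec) then VV[0][0]++ -> VV[0]=[3, 3]
Event 5: SEND 1->0: VV[1][1]++ -> VV[1]=[1, 4], msg_vec=[1, 4]; VV[0]=max(VV[0],msg_vec) then VV[0][0]++ -> VV[0]=[4, 4]
Event 6: LOCAL 0: VV[0][0]++ -> VV[0]=[5, 4]
Event 7: LOCAL 1: VV[1][1]++ -> VV[1]=[1, 5]
Event 8: SEND 1->0: VV[1][1]++ -> VV[1]=[1, 6], msg_vec=[1, 6]; VV[0]=max(VV[0],msg_vec) then VV[0][0]++ -> VV[0]=[6, 6]
Event 9: LOCAL 1: VV[1][1]++ -> VV[1]=[1, 7]
Final vectors: VV[0]=[6, 6]; VV[1]=[1, 7]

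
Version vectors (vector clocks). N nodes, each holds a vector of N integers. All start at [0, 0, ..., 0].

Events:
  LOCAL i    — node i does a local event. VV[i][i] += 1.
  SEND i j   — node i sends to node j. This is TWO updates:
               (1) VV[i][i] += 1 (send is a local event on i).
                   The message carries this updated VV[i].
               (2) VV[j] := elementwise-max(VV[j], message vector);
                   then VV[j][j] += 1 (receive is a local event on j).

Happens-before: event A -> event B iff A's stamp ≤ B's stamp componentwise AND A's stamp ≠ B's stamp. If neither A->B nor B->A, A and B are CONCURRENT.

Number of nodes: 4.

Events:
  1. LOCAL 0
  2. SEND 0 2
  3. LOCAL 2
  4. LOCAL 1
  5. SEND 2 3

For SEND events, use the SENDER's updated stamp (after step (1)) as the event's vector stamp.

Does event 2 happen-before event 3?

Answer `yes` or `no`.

Answer: yes

Derivation:
Initial: VV[0]=[0, 0, 0, 0]
Initial: VV[1]=[0, 0, 0, 0]
Initial: VV[2]=[0, 0, 0, 0]
Initial: VV[3]=[0, 0, 0, 0]
Event 1: LOCAL 0: VV[0][0]++ -> VV[0]=[1, 0, 0, 0]
Event 2: SEND 0->2: VV[0][0]++ -> VV[0]=[2, 0, 0, 0], msg_vec=[2, 0, 0, 0]; VV[2]=max(VV[2],msg_vec) then VV[2][2]++ -> VV[2]=[2, 0, 1, 0]
Event 3: LOCAL 2: VV[2][2]++ -> VV[2]=[2, 0, 2, 0]
Event 4: LOCAL 1: VV[1][1]++ -> VV[1]=[0, 1, 0, 0]
Event 5: SEND 2->3: VV[2][2]++ -> VV[2]=[2, 0, 3, 0], msg_vec=[2, 0, 3, 0]; VV[3]=max(VV[3],msg_vec) then VV[3][3]++ -> VV[3]=[2, 0, 3, 1]
Event 2 stamp: [2, 0, 0, 0]
Event 3 stamp: [2, 0, 2, 0]
[2, 0, 0, 0] <= [2, 0, 2, 0]? True. Equal? False. Happens-before: True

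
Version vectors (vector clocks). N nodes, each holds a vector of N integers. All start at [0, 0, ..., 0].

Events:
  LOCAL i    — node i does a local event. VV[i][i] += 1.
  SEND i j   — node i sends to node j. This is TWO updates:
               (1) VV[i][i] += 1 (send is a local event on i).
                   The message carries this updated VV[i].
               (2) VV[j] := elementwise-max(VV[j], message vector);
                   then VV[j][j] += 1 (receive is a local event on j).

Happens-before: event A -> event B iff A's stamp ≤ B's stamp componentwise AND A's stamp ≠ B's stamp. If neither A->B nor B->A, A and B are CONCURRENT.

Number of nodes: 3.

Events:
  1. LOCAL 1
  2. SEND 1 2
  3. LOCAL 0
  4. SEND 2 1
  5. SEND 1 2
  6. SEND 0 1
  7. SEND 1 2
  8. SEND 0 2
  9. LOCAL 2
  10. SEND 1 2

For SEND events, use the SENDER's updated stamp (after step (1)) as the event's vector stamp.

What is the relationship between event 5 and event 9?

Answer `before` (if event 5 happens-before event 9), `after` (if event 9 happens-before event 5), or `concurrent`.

Initial: VV[0]=[0, 0, 0]
Initial: VV[1]=[0, 0, 0]
Initial: VV[2]=[0, 0, 0]
Event 1: LOCAL 1: VV[1][1]++ -> VV[1]=[0, 1, 0]
Event 2: SEND 1->2: VV[1][1]++ -> VV[1]=[0, 2, 0], msg_vec=[0, 2, 0]; VV[2]=max(VV[2],msg_vec) then VV[2][2]++ -> VV[2]=[0, 2, 1]
Event 3: LOCAL 0: VV[0][0]++ -> VV[0]=[1, 0, 0]
Event 4: SEND 2->1: VV[2][2]++ -> VV[2]=[0, 2, 2], msg_vec=[0, 2, 2]; VV[1]=max(VV[1],msg_vec) then VV[1][1]++ -> VV[1]=[0, 3, 2]
Event 5: SEND 1->2: VV[1][1]++ -> VV[1]=[0, 4, 2], msg_vec=[0, 4, 2]; VV[2]=max(VV[2],msg_vec) then VV[2][2]++ -> VV[2]=[0, 4, 3]
Event 6: SEND 0->1: VV[0][0]++ -> VV[0]=[2, 0, 0], msg_vec=[2, 0, 0]; VV[1]=max(VV[1],msg_vec) then VV[1][1]++ -> VV[1]=[2, 5, 2]
Event 7: SEND 1->2: VV[1][1]++ -> VV[1]=[2, 6, 2], msg_vec=[2, 6, 2]; VV[2]=max(VV[2],msg_vec) then VV[2][2]++ -> VV[2]=[2, 6, 4]
Event 8: SEND 0->2: VV[0][0]++ -> VV[0]=[3, 0, 0], msg_vec=[3, 0, 0]; VV[2]=max(VV[2],msg_vec) then VV[2][2]++ -> VV[2]=[3, 6, 5]
Event 9: LOCAL 2: VV[2][2]++ -> VV[2]=[3, 6, 6]
Event 10: SEND 1->2: VV[1][1]++ -> VV[1]=[2, 7, 2], msg_vec=[2, 7, 2]; VV[2]=max(VV[2],msg_vec) then VV[2][2]++ -> VV[2]=[3, 7, 7]
Event 5 stamp: [0, 4, 2]
Event 9 stamp: [3, 6, 6]
[0, 4, 2] <= [3, 6, 6]? True
[3, 6, 6] <= [0, 4, 2]? False
Relation: before

Answer: before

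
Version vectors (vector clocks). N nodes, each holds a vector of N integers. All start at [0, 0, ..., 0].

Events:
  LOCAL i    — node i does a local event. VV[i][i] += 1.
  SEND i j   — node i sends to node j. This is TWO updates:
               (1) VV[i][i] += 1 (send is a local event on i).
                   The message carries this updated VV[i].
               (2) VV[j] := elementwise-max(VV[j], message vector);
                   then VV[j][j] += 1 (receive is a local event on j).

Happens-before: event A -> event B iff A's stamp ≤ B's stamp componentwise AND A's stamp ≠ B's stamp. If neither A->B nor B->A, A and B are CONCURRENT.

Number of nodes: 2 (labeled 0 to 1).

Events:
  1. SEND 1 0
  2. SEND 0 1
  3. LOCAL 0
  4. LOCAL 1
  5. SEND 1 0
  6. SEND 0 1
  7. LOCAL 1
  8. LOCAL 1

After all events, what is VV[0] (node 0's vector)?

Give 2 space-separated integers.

Initial: VV[0]=[0, 0]
Initial: VV[1]=[0, 0]
Event 1: SEND 1->0: VV[1][1]++ -> VV[1]=[0, 1], msg_vec=[0, 1]; VV[0]=max(VV[0],msg_vec) then VV[0][0]++ -> VV[0]=[1, 1]
Event 2: SEND 0->1: VV[0][0]++ -> VV[0]=[2, 1], msg_vec=[2, 1]; VV[1]=max(VV[1],msg_vec) then VV[1][1]++ -> VV[1]=[2, 2]
Event 3: LOCAL 0: VV[0][0]++ -> VV[0]=[3, 1]
Event 4: LOCAL 1: VV[1][1]++ -> VV[1]=[2, 3]
Event 5: SEND 1->0: VV[1][1]++ -> VV[1]=[2, 4], msg_vec=[2, 4]; VV[0]=max(VV[0],msg_vec) then VV[0][0]++ -> VV[0]=[4, 4]
Event 6: SEND 0->1: VV[0][0]++ -> VV[0]=[5, 4], msg_vec=[5, 4]; VV[1]=max(VV[1],msg_vec) then VV[1][1]++ -> VV[1]=[5, 5]
Event 7: LOCAL 1: VV[1][1]++ -> VV[1]=[5, 6]
Event 8: LOCAL 1: VV[1][1]++ -> VV[1]=[5, 7]
Final vectors: VV[0]=[5, 4]; VV[1]=[5, 7]

Answer: 5 4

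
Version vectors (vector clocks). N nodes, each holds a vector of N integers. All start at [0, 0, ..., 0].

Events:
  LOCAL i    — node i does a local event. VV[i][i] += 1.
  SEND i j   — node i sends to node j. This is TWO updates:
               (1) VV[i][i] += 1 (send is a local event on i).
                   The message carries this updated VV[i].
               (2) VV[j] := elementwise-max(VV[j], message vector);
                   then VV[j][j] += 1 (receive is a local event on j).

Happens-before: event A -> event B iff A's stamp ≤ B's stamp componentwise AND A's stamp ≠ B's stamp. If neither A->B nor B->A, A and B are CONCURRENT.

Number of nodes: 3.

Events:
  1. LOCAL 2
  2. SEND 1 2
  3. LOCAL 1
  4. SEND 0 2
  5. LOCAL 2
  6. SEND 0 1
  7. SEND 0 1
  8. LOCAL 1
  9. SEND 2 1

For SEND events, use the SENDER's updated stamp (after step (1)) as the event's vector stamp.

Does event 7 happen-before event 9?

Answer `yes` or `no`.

Initial: VV[0]=[0, 0, 0]
Initial: VV[1]=[0, 0, 0]
Initial: VV[2]=[0, 0, 0]
Event 1: LOCAL 2: VV[2][2]++ -> VV[2]=[0, 0, 1]
Event 2: SEND 1->2: VV[1][1]++ -> VV[1]=[0, 1, 0], msg_vec=[0, 1, 0]; VV[2]=max(VV[2],msg_vec) then VV[2][2]++ -> VV[2]=[0, 1, 2]
Event 3: LOCAL 1: VV[1][1]++ -> VV[1]=[0, 2, 0]
Event 4: SEND 0->2: VV[0][0]++ -> VV[0]=[1, 0, 0], msg_vec=[1, 0, 0]; VV[2]=max(VV[2],msg_vec) then VV[2][2]++ -> VV[2]=[1, 1, 3]
Event 5: LOCAL 2: VV[2][2]++ -> VV[2]=[1, 1, 4]
Event 6: SEND 0->1: VV[0][0]++ -> VV[0]=[2, 0, 0], msg_vec=[2, 0, 0]; VV[1]=max(VV[1],msg_vec) then VV[1][1]++ -> VV[1]=[2, 3, 0]
Event 7: SEND 0->1: VV[0][0]++ -> VV[0]=[3, 0, 0], msg_vec=[3, 0, 0]; VV[1]=max(VV[1],msg_vec) then VV[1][1]++ -> VV[1]=[3, 4, 0]
Event 8: LOCAL 1: VV[1][1]++ -> VV[1]=[3, 5, 0]
Event 9: SEND 2->1: VV[2][2]++ -> VV[2]=[1, 1, 5], msg_vec=[1, 1, 5]; VV[1]=max(VV[1],msg_vec) then VV[1][1]++ -> VV[1]=[3, 6, 5]
Event 7 stamp: [3, 0, 0]
Event 9 stamp: [1, 1, 5]
[3, 0, 0] <= [1, 1, 5]? False. Equal? False. Happens-before: False

Answer: no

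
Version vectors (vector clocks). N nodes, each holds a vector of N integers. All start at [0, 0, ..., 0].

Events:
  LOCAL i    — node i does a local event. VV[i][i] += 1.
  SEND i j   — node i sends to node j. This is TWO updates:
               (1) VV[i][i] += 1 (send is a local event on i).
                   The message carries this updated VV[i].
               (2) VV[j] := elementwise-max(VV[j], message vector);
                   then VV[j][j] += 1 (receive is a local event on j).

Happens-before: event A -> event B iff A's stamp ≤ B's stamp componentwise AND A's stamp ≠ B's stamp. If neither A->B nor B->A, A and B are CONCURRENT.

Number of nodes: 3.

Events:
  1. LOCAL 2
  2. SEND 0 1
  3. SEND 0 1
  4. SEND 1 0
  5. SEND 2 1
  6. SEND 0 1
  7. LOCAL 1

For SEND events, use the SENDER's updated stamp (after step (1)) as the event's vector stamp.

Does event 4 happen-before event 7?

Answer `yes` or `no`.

Answer: yes

Derivation:
Initial: VV[0]=[0, 0, 0]
Initial: VV[1]=[0, 0, 0]
Initial: VV[2]=[0, 0, 0]
Event 1: LOCAL 2: VV[2][2]++ -> VV[2]=[0, 0, 1]
Event 2: SEND 0->1: VV[0][0]++ -> VV[0]=[1, 0, 0], msg_vec=[1, 0, 0]; VV[1]=max(VV[1],msg_vec) then VV[1][1]++ -> VV[1]=[1, 1, 0]
Event 3: SEND 0->1: VV[0][0]++ -> VV[0]=[2, 0, 0], msg_vec=[2, 0, 0]; VV[1]=max(VV[1],msg_vec) then VV[1][1]++ -> VV[1]=[2, 2, 0]
Event 4: SEND 1->0: VV[1][1]++ -> VV[1]=[2, 3, 0], msg_vec=[2, 3, 0]; VV[0]=max(VV[0],msg_vec) then VV[0][0]++ -> VV[0]=[3, 3, 0]
Event 5: SEND 2->1: VV[2][2]++ -> VV[2]=[0, 0, 2], msg_vec=[0, 0, 2]; VV[1]=max(VV[1],msg_vec) then VV[1][1]++ -> VV[1]=[2, 4, 2]
Event 6: SEND 0->1: VV[0][0]++ -> VV[0]=[4, 3, 0], msg_vec=[4, 3, 0]; VV[1]=max(VV[1],msg_vec) then VV[1][1]++ -> VV[1]=[4, 5, 2]
Event 7: LOCAL 1: VV[1][1]++ -> VV[1]=[4, 6, 2]
Event 4 stamp: [2, 3, 0]
Event 7 stamp: [4, 6, 2]
[2, 3, 0] <= [4, 6, 2]? True. Equal? False. Happens-before: True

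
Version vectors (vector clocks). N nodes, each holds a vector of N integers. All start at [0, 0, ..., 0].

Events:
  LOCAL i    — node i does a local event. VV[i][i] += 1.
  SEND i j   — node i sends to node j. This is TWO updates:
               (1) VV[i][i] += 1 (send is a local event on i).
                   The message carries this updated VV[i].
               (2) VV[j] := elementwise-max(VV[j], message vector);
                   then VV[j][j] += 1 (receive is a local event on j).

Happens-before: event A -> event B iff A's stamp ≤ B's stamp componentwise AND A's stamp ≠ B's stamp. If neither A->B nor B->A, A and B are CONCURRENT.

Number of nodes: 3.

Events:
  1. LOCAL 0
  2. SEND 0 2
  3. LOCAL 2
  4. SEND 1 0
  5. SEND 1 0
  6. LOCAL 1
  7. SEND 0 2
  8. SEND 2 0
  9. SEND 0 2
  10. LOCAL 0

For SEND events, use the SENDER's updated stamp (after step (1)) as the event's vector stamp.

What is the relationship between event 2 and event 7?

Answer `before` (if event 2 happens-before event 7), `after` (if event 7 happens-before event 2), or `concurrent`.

Answer: before

Derivation:
Initial: VV[0]=[0, 0, 0]
Initial: VV[1]=[0, 0, 0]
Initial: VV[2]=[0, 0, 0]
Event 1: LOCAL 0: VV[0][0]++ -> VV[0]=[1, 0, 0]
Event 2: SEND 0->2: VV[0][0]++ -> VV[0]=[2, 0, 0], msg_vec=[2, 0, 0]; VV[2]=max(VV[2],msg_vec) then VV[2][2]++ -> VV[2]=[2, 0, 1]
Event 3: LOCAL 2: VV[2][2]++ -> VV[2]=[2, 0, 2]
Event 4: SEND 1->0: VV[1][1]++ -> VV[1]=[0, 1, 0], msg_vec=[0, 1, 0]; VV[0]=max(VV[0],msg_vec) then VV[0][0]++ -> VV[0]=[3, 1, 0]
Event 5: SEND 1->0: VV[1][1]++ -> VV[1]=[0, 2, 0], msg_vec=[0, 2, 0]; VV[0]=max(VV[0],msg_vec) then VV[0][0]++ -> VV[0]=[4, 2, 0]
Event 6: LOCAL 1: VV[1][1]++ -> VV[1]=[0, 3, 0]
Event 7: SEND 0->2: VV[0][0]++ -> VV[0]=[5, 2, 0], msg_vec=[5, 2, 0]; VV[2]=max(VV[2],msg_vec) then VV[2][2]++ -> VV[2]=[5, 2, 3]
Event 8: SEND 2->0: VV[2][2]++ -> VV[2]=[5, 2, 4], msg_vec=[5, 2, 4]; VV[0]=max(VV[0],msg_vec) then VV[0][0]++ -> VV[0]=[6, 2, 4]
Event 9: SEND 0->2: VV[0][0]++ -> VV[0]=[7, 2, 4], msg_vec=[7, 2, 4]; VV[2]=max(VV[2],msg_vec) then VV[2][2]++ -> VV[2]=[7, 2, 5]
Event 10: LOCAL 0: VV[0][0]++ -> VV[0]=[8, 2, 4]
Event 2 stamp: [2, 0, 0]
Event 7 stamp: [5, 2, 0]
[2, 0, 0] <= [5, 2, 0]? True
[5, 2, 0] <= [2, 0, 0]? False
Relation: before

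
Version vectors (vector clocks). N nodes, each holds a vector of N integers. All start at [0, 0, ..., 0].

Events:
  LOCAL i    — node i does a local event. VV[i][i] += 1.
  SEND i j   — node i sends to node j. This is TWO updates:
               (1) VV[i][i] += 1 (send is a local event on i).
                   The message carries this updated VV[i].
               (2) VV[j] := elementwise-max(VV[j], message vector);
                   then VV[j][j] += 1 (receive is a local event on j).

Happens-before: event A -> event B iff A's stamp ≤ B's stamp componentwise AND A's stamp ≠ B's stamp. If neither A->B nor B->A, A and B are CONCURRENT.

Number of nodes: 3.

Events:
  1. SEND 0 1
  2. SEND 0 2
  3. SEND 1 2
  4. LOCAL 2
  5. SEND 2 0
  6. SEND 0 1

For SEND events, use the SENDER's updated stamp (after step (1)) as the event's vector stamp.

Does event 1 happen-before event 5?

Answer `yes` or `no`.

Answer: yes

Derivation:
Initial: VV[0]=[0, 0, 0]
Initial: VV[1]=[0, 0, 0]
Initial: VV[2]=[0, 0, 0]
Event 1: SEND 0->1: VV[0][0]++ -> VV[0]=[1, 0, 0], msg_vec=[1, 0, 0]; VV[1]=max(VV[1],msg_vec) then VV[1][1]++ -> VV[1]=[1, 1, 0]
Event 2: SEND 0->2: VV[0][0]++ -> VV[0]=[2, 0, 0], msg_vec=[2, 0, 0]; VV[2]=max(VV[2],msg_vec) then VV[2][2]++ -> VV[2]=[2, 0, 1]
Event 3: SEND 1->2: VV[1][1]++ -> VV[1]=[1, 2, 0], msg_vec=[1, 2, 0]; VV[2]=max(VV[2],msg_vec) then VV[2][2]++ -> VV[2]=[2, 2, 2]
Event 4: LOCAL 2: VV[2][2]++ -> VV[2]=[2, 2, 3]
Event 5: SEND 2->0: VV[2][2]++ -> VV[2]=[2, 2, 4], msg_vec=[2, 2, 4]; VV[0]=max(VV[0],msg_vec) then VV[0][0]++ -> VV[0]=[3, 2, 4]
Event 6: SEND 0->1: VV[0][0]++ -> VV[0]=[4, 2, 4], msg_vec=[4, 2, 4]; VV[1]=max(VV[1],msg_vec) then VV[1][1]++ -> VV[1]=[4, 3, 4]
Event 1 stamp: [1, 0, 0]
Event 5 stamp: [2, 2, 4]
[1, 0, 0] <= [2, 2, 4]? True. Equal? False. Happens-before: True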